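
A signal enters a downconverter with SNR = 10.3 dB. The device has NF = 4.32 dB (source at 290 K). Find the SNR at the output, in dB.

By definition F = SNR_in/SNR_out, so in dB: SNR_out = SNR_in − NF
SNR_out = 10.3 − 4.32 = 5.98 dB

5.98 dB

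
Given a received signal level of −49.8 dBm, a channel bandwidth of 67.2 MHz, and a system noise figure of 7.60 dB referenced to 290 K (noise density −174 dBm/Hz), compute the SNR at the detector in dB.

Noise floor: N = −174 + 10 log₁₀(B) + NF
10 log₁₀(6.72×10⁷) = 78.27 dB
N = −174 + 78.27 + 7.60 = −88.13 dBm
SNR = P_sig − N = −49.8 − (−88.13) = 38.33 dB → 38.3 dB

38.3 dB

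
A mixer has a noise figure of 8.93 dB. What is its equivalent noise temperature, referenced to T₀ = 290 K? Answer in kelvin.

F = 10^(8.93/10) = 7.81628
T_e = (F − 1)·T₀ = (7.81628 − 1) × 290 = 1977 K

1977 K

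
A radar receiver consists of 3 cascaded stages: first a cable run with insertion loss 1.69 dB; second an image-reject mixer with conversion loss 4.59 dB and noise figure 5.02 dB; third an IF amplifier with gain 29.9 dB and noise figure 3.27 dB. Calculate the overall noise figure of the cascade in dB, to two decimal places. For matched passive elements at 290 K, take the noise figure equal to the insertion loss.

Convert to linear (a loss of L dB is a gain of −L dB): F_i = 10^(NF_i/10), G_i = 10^(G_i,dB/10)
  Stage 1: F_1 = 10^(1.69/10) = 1.476, G_1 = 10^(−1.69/10) = 0.6776
  Stage 2: F_2 = 10^(5.02/10) = 3.177, G_2 = 10^(−4.59/10) = 0.3475
  Stage 3: F_3 = 10^(3.27/10) = 2.123, G_3 = 10^(29.9/10) = 977.2
Friis cascade:
  F = 1.476 + (3.177 − 1)/0.6776 + (2.123 − 1)/0.2355 = 9.458
NF = 10 log₁₀(9.458) = 9.76 dB

9.76 dB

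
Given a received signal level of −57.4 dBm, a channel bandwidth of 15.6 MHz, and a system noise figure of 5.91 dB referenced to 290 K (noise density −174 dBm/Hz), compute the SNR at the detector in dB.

Noise floor: N = −174 + 10 log₁₀(B) + NF
10 log₁₀(1.56×10⁷) = 71.93 dB
N = −174 + 71.93 + 5.91 = −96.16 dBm
SNR = P_sig − N = −57.4 − (−96.16) = 38.76 dB → 38.8 dB

38.8 dB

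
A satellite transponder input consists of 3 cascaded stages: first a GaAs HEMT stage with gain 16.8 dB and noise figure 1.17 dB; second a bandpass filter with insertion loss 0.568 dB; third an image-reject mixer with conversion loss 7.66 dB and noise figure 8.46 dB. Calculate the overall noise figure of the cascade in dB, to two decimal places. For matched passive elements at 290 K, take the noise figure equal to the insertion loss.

1.63 dB

Convert to linear (a loss of L dB is a gain of −L dB): F_i = 10^(NF_i/10), G_i = 10^(G_i,dB/10)
  Stage 1: F_1 = 10^(1.17/10) = 1.309, G_1 = 10^(16.8/10) = 47.86
  Stage 2: F_2 = 10^(0.568/10) = 1.140, G_2 = 10^(−0.568/10) = 0.8774
  Stage 3: F_3 = 10^(8.46/10) = 7.015, G_3 = 10^(−7.66/10) = 0.1714
Friis cascade:
  F = 1.309 + (1.140 − 1)/47.86 + (7.015 − 1)/42.00 = 1.455
NF = 10 log₁₀(1.455) = 1.63 dB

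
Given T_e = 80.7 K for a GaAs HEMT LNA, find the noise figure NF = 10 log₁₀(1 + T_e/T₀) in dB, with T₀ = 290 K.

F = 1 + T_e/T₀ = 1 + 80.7/290 = 1.27828
NF = 10 log₁₀(1.27828) = 1.07 dB

1.07 dB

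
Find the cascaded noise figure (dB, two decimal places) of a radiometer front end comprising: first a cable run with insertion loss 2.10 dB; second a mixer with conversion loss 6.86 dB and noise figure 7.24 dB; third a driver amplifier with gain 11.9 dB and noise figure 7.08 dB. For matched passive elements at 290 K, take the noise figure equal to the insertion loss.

Convert to linear (a loss of L dB is a gain of −L dB): F_i = 10^(NF_i/10), G_i = 10^(G_i,dB/10)
  Stage 1: F_1 = 10^(2.10/10) = 1.622, G_1 = 10^(−2.10/10) = 0.6166
  Stage 2: F_2 = 10^(7.24/10) = 5.297, G_2 = 10^(−6.86/10) = 0.2061
  Stage 3: F_3 = 10^(7.08/10) = 5.105, G_3 = 10^(11.9/10) = 15.49
Friis cascade:
  F = 1.622 + (5.297 − 1)/0.6166 + (5.105 − 1)/0.1271 = 40.90
NF = 10 log₁₀(40.90) = 16.12 dB

16.12 dB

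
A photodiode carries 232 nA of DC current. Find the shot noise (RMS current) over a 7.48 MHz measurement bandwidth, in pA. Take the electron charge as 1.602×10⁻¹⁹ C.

746 pA

I_n = √(2qI·B)
2qI·B = 2 × 1.602×10⁻¹⁹ × 2.32×10⁻⁷ × 7.48×10⁶ = 5.56×10⁻¹⁹ A²
I_n = √(5.56×10⁻¹⁹) = 7.46×10⁻¹⁰ A = 746 pA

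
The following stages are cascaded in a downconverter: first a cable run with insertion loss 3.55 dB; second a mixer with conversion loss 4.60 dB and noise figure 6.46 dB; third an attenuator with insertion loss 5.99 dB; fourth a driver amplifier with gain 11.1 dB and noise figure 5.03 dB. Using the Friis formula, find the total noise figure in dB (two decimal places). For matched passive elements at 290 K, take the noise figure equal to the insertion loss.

Convert to linear (a loss of L dB is a gain of −L dB): F_i = 10^(NF_i/10), G_i = 10^(G_i,dB/10)
  Stage 1: F_1 = 10^(3.55/10) = 2.265, G_1 = 10^(−3.55/10) = 0.4416
  Stage 2: F_2 = 10^(6.46/10) = 4.426, G_2 = 10^(−4.60/10) = 0.3467
  Stage 3: F_3 = 10^(5.99/10) = 3.972, G_3 = 10^(−5.99/10) = 0.2518
  Stage 4: F_4 = 10^(5.03/10) = 3.184, G_4 = 10^(11.1/10) = 12.88
Friis cascade:
  F = 2.265 + (4.426 − 1)/0.4416 + (3.972 − 1)/0.1531 + (3.184 − 1)/0.03855 = 86.10
NF = 10 log₁₀(86.10) = 19.35 dB

19.35 dB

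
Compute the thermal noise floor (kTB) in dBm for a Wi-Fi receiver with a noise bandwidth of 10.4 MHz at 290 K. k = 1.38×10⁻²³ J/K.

P_n = kTB = 1.38×10⁻²³ × 290 × 1.04×10⁷ = 4.16×10⁻¹⁴ W
In dBm: 10 log₁₀(4.16×10⁻¹⁴ / 10⁻³) = −103.8 dBm

−103.8 dBm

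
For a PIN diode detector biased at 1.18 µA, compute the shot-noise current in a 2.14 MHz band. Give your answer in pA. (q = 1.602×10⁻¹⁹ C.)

I_n = √(2qI·B)
2qI·B = 2 × 1.602×10⁻¹⁹ × 1.18×10⁻⁶ × 2.14×10⁶ = 8.09×10⁻¹⁹ A²
I_n = √(8.09×10⁻¹⁹) = 8.99×10⁻¹⁰ A = 899 pA

899 pA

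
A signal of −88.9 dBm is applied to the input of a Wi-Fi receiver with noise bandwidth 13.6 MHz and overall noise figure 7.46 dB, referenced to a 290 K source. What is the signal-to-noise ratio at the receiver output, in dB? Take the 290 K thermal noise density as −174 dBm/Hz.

6.3 dB

Noise floor: N = −174 + 10 log₁₀(B) + NF
10 log₁₀(1.36×10⁷) = 71.34 dB
N = −174 + 71.34 + 7.46 = −95.20 dBm
SNR = P_sig − N = −88.9 − (−95.20) = 6.30 dB → 6.3 dB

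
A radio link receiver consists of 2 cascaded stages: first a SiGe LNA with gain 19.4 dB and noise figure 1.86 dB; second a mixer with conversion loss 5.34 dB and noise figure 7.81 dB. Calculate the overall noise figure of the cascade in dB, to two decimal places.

Convert to linear (a loss of L dB is a gain of −L dB): F_i = 10^(NF_i/10), G_i = 10^(G_i,dB/10)
  Stage 1: F_1 = 10^(1.86/10) = 1.535, G_1 = 10^(19.4/10) = 87.10
  Stage 2: F_2 = 10^(7.81/10) = 6.039, G_2 = 10^(−5.34/10) = 0.2924
Friis cascade:
  F = 1.535 + (6.039 − 1)/87.10 = 1.592
NF = 10 log₁₀(1.592) = 2.02 dB

2.02 dB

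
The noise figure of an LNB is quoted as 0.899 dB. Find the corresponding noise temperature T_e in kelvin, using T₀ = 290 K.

F = 10^(0.899/10) = 1.22999
T_e = (F − 1)·T₀ = (1.22999 − 1) × 290 = 66.7 K

66.7 K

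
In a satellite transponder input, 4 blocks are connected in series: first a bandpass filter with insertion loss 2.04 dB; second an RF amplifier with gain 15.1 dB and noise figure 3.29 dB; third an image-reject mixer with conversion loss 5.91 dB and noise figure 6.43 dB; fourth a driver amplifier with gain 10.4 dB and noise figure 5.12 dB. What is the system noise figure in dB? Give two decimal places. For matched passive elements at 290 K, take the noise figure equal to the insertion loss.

6.04 dB

Convert to linear (a loss of L dB is a gain of −L dB): F_i = 10^(NF_i/10), G_i = 10^(G_i,dB/10)
  Stage 1: F_1 = 10^(2.04/10) = 1.600, G_1 = 10^(−2.04/10) = 0.6252
  Stage 2: F_2 = 10^(3.29/10) = 2.133, G_2 = 10^(15.1/10) = 32.36
  Stage 3: F_3 = 10^(6.43/10) = 4.395, G_3 = 10^(−5.91/10) = 0.2564
  Stage 4: F_4 = 10^(5.12/10) = 3.251, G_4 = 10^(10.4/10) = 10.96
Friis cascade:
  F = 1.600 + (2.133 − 1)/0.6252 + (4.395 − 1)/20.23 + (3.251 − 1)/5.188 = 4.014
NF = 10 log₁₀(4.014) = 6.04 dB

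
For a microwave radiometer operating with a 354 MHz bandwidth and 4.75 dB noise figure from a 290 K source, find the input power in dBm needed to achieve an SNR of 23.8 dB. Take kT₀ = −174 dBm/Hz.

−60.0 dBm

Sensitivity = −174 + 10 log₁₀(B) + NF + SNR_min
= −174 + 85.49 + 4.75 + 23.8
= −59.96 dBm → −60.0 dBm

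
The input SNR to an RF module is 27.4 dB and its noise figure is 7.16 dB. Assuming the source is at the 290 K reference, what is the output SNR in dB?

20.24 dB

By definition F = SNR_in/SNR_out, so in dB: SNR_out = SNR_in − NF
SNR_out = 27.4 − 7.16 = 20.24 dB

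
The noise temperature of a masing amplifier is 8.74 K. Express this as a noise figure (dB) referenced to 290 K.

F = 1 + T_e/T₀ = 1 + 8.74/290 = 1.03014
NF = 10 log₁₀(1.03014) = 0.129 dB

0.129 dB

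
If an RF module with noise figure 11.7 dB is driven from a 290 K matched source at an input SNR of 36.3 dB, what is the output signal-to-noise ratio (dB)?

By definition F = SNR_in/SNR_out, so in dB: SNR_out = SNR_in − NF
SNR_out = 36.3 − 11.7 = 24.6 dB

24.6 dB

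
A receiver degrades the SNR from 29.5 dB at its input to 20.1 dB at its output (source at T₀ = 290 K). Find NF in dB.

NF (dB) = SNR_in(dB) − SNR_out(dB) when the source is at T₀
NF = 29.5 − 20.1 = 9.4 dB

9.4 dB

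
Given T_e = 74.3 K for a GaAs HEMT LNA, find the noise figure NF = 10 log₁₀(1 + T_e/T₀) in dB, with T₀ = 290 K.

0.991 dB

F = 1 + T_e/T₀ = 1 + 74.3/290 = 1.25621
NF = 10 log₁₀(1.25621) = 0.991 dB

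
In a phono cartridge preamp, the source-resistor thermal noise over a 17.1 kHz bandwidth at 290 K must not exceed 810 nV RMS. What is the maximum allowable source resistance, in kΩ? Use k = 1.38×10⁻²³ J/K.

Johnson–Nyquist: V_n = √(4kTRB) ⇒ R = V_n² / (4kTB)
4kTB = 4 × 1.38×10⁻²³ × 290 × 1.71×10⁴ = 2.74×10⁻¹⁶
R = (8.10×10⁻⁷)² / 2.74×10⁻¹⁶ = 2.40×10³ Ω = 2.40 kΩ

2.40 kΩ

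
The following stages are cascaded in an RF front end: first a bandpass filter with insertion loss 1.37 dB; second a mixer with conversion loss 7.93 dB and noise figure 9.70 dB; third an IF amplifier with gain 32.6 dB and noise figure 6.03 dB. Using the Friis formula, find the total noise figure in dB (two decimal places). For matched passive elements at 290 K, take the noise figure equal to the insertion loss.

Convert to linear (a loss of L dB is a gain of −L dB): F_i = 10^(NF_i/10), G_i = 10^(G_i,dB/10)
  Stage 1: F_1 = 10^(1.37/10) = 1.371, G_1 = 10^(−1.37/10) = 0.7295
  Stage 2: F_2 = 10^(9.70/10) = 9.333, G_2 = 10^(−7.93/10) = 0.1611
  Stage 3: F_3 = 10^(6.03/10) = 4.009, G_3 = 10^(32.6/10) = 1820
Friis cascade:
  F = 1.371 + (9.333 − 1)/0.7295 + (4.009 − 1)/0.1175 = 38.40
NF = 10 log₁₀(38.40) = 15.84 dB

15.84 dB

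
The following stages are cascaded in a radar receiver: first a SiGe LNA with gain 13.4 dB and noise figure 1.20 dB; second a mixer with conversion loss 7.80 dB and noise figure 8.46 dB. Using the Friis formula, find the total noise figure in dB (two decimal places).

Convert to linear (a loss of L dB is a gain of −L dB): F_i = 10^(NF_i/10), G_i = 10^(G_i,dB/10)
  Stage 1: F_1 = 10^(1.20/10) = 1.318, G_1 = 10^(13.4/10) = 21.88
  Stage 2: F_2 = 10^(8.46/10) = 7.015, G_2 = 10^(−7.80/10) = 0.1660
Friis cascade:
  F = 1.318 + (7.015 − 1)/21.88 = 1.593
NF = 10 log₁₀(1.593) = 2.02 dB

2.02 dB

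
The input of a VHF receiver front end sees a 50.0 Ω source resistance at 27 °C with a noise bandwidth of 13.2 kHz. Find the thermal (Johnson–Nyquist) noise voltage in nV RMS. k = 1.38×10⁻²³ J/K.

105 nV

T = 27 °C + 273.15 = 300.15 K
V_n = √(4kTRB)
4kTRB = 4 × 1.38×10⁻²³ × 300.15 × 5.00×10¹ × 1.32×10⁴ = 1.09×10⁻¹⁴ V²
V_n = √(1.09×10⁻¹⁴) = 1.05×10⁻⁷ V = 105 nV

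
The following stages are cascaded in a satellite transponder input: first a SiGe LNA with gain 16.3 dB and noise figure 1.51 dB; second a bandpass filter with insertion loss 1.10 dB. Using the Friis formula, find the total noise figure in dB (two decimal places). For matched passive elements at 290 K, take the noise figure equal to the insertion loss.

1.53 dB

Convert to linear (a loss of L dB is a gain of −L dB): F_i = 10^(NF_i/10), G_i = 10^(G_i,dB/10)
  Stage 1: F_1 = 10^(1.51/10) = 1.416, G_1 = 10^(16.3/10) = 42.66
  Stage 2: F_2 = 10^(1.10/10) = 1.288, G_2 = 10^(−1.10/10) = 0.7762
Friis cascade:
  F = 1.416 + (1.288 − 1)/42.66 = 1.423
NF = 10 log₁₀(1.423) = 1.53 dB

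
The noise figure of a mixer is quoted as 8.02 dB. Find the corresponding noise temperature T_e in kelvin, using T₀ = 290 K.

1548 K

F = 10^(8.02/10) = 6.3387
T_e = (F − 1)·T₀ = (6.3387 − 1) × 290 = 1548 K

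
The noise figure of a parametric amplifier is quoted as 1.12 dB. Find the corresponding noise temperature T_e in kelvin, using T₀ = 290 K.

F = 10^(1.12/10) = 1.2942
T_e = (F − 1)·T₀ = (1.2942 − 1) × 290 = 85.3 K

85.3 K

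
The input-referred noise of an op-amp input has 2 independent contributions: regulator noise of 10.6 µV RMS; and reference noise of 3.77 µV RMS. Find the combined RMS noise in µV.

Uncorrelated sources add in power (mean-square): V_tot = √(ΣV_i²)
V_tot = √[(1.06×10⁻⁵)² + (3.77×10⁻⁶)²] = 1.13×10⁻⁵ V = 11.3 µV

11.3 µV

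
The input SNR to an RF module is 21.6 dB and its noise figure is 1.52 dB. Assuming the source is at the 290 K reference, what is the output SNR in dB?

By definition F = SNR_in/SNR_out, so in dB: SNR_out = SNR_in − NF
SNR_out = 21.6 − 1.52 = 20.08 dB

20.08 dB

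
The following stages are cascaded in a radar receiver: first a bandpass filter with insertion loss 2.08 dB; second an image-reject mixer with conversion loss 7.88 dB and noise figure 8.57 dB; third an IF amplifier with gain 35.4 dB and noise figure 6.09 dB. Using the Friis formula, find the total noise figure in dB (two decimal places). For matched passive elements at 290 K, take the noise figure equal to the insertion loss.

16.23 dB

Convert to linear (a loss of L dB is a gain of −L dB): F_i = 10^(NF_i/10), G_i = 10^(G_i,dB/10)
  Stage 1: F_1 = 10^(2.08/10) = 1.614, G_1 = 10^(−2.08/10) = 0.6194
  Stage 2: F_2 = 10^(8.57/10) = 7.194, G_2 = 10^(−7.88/10) = 0.1629
  Stage 3: F_3 = 10^(6.09/10) = 4.064, G_3 = 10^(35.4/10) = 3467
Friis cascade:
  F = 1.614 + (7.194 − 1)/0.6194 + (4.064 − 1)/0.1009 = 41.98
NF = 10 log₁₀(41.98) = 16.23 dB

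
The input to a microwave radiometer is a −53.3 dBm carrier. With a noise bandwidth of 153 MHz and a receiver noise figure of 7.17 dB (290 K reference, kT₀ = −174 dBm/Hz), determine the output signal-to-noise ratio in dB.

Noise floor: N = −174 + 10 log₁₀(B) + NF
10 log₁₀(1.53×10⁸) = 81.85 dB
N = −174 + 81.85 + 7.17 = −84.98 dBm
SNR = P_sig − N = −53.3 − (−84.98) = 31.68 dB → 31.7 dB

31.7 dB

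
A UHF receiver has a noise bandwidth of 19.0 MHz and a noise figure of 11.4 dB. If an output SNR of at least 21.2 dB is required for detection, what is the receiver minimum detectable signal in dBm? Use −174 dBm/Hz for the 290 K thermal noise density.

Sensitivity = −174 + 10 log₁₀(B) + NF + SNR_min
= −174 + 72.79 + 11.4 + 21.2
= −68.61 dBm → −68.6 dBm

−68.6 dBm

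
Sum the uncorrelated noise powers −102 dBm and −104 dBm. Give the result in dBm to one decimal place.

−99.9 dBm

Convert to linear, add, convert back:
P₁ = 6.31×10⁻¹⁴ W, P₂ = 3.98×10⁻¹⁴ W
P_tot = 1.03×10⁻¹³ W → 10 log₁₀(P_tot / 10⁻³) = −99.9 dBm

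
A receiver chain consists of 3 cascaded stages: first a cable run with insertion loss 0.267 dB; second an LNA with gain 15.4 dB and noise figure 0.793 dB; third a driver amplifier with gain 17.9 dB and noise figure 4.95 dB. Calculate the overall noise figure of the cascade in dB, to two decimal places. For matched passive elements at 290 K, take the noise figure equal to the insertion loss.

Convert to linear (a loss of L dB is a gain of −L dB): F_i = 10^(NF_i/10), G_i = 10^(G_i,dB/10)
  Stage 1: F_1 = 10^(0.267/10) = 1.063, G_1 = 10^(−0.267/10) = 0.9404
  Stage 2: F_2 = 10^(0.793/10) = 1.200, G_2 = 10^(15.4/10) = 34.67
  Stage 3: F_3 = 10^(4.95/10) = 3.126, G_3 = 10^(17.9/10) = 61.66
Friis cascade:
  F = 1.063 + (1.200 − 1)/0.9404 + (3.126 − 1)/32.61 = 1.342
NF = 10 log₁₀(1.342) = 1.28 dB

1.28 dB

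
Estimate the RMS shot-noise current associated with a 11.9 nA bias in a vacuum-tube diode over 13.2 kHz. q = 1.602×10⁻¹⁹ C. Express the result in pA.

I_n = √(2qI·B)
2qI·B = 2 × 1.602×10⁻¹⁹ × 1.19×10⁻⁸ × 1.32×10⁴ = 5.03×10⁻²³ A²
I_n = √(5.03×10⁻²³) = 7.09×10⁻¹² A = 7.09 pA

7.09 pA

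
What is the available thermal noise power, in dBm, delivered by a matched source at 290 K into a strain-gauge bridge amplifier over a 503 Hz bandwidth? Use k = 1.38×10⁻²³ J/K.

−147.0 dBm

P_n = kTB = 1.38×10⁻²³ × 290 × 5.03×10² = 2.01×10⁻¹⁸ W
In dBm: 10 log₁₀(2.01×10⁻¹⁸ / 10⁻³) = −147.0 dBm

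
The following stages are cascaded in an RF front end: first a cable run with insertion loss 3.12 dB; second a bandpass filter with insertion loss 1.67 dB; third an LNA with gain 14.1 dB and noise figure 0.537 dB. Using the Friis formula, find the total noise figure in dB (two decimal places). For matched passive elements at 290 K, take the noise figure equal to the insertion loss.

5.33 dB

Convert to linear (a loss of L dB is a gain of −L dB): F_i = 10^(NF_i/10), G_i = 10^(G_i,dB/10)
  Stage 1: F_1 = 10^(3.12/10) = 2.051, G_1 = 10^(−3.12/10) = 0.4875
  Stage 2: F_2 = 10^(1.67/10) = 1.469, G_2 = 10^(−1.67/10) = 0.6808
  Stage 3: F_3 = 10^(0.537/10) = 1.132, G_3 = 10^(14.1/10) = 25.70
Friis cascade:
  F = 2.051 + (1.469 − 1)/0.4875 + (1.132 − 1)/0.3319 = 3.410
NF = 10 log₁₀(3.410) = 5.33 dB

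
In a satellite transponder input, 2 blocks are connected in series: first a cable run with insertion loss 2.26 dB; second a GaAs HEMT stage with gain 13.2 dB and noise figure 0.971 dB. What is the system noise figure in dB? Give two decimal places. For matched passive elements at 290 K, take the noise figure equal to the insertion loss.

3.23 dB

Convert to linear (a loss of L dB is a gain of −L dB): F_i = 10^(NF_i/10), G_i = 10^(G_i,dB/10)
  Stage 1: F_1 = 10^(2.26/10) = 1.683, G_1 = 10^(−2.26/10) = 0.5943
  Stage 2: F_2 = 10^(0.971/10) = 1.251, G_2 = 10^(13.2/10) = 20.89
Friis cascade:
  F = 1.683 + (1.251 − 1)/0.5943 = 2.104
NF = 10 log₁₀(2.104) = 3.23 dB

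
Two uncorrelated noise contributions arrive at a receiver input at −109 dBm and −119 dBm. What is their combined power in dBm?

−108.6 dBm

Convert to linear, add, convert back:
P₁ = 1.26×10⁻¹⁴ W, P₂ = 1.26×10⁻¹⁵ W
P_tot = 1.38×10⁻¹⁴ W → 10 log₁₀(P_tot / 10⁻³) = −108.6 dBm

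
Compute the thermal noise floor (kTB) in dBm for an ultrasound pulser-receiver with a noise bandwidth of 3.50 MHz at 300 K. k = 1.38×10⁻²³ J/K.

−108.4 dBm

P_n = kTB = 1.38×10⁻²³ × 300 × 3.50×10⁶ = 1.45×10⁻¹⁴ W
In dBm: 10 log₁₀(1.45×10⁻¹⁴ / 10⁻³) = −108.4 dBm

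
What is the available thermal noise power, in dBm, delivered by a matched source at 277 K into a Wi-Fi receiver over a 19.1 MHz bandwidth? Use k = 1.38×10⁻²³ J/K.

−101.4 dBm

P_n = kTB = 1.38×10⁻²³ × 277 × 1.91×10⁷ = 7.30×10⁻¹⁴ W
In dBm: 10 log₁₀(7.30×10⁻¹⁴ / 10⁻³) = −101.4 dBm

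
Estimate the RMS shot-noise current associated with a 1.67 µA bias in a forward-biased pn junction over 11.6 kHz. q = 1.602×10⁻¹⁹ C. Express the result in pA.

78.8 pA

I_n = √(2qI·B)
2qI·B = 2 × 1.602×10⁻¹⁹ × 1.67×10⁻⁶ × 1.16×10⁴ = 6.21×10⁻²¹ A²
I_n = √(6.21×10⁻²¹) = 7.88×10⁻¹¹ A = 78.8 pA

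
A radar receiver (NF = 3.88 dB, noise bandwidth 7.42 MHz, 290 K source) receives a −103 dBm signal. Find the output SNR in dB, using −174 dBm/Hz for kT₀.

Noise floor: N = −174 + 10 log₁₀(B) + NF
10 log₁₀(7.42×10⁶) = 68.7 dB
N = −174 + 68.7 + 3.88 = −101.42 dBm
SNR = P_sig − N = −103 − (−101.42) = −1.58 dB → −1.6 dB

−1.6 dB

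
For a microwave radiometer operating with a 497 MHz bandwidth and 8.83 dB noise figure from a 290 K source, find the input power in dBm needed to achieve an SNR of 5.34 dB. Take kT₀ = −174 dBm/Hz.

−72.9 dBm

Sensitivity = −174 + 10 log₁₀(B) + NF + SNR_min
= −174 + 86.96 + 8.83 + 5.34
= −72.87 dBm → −72.9 dBm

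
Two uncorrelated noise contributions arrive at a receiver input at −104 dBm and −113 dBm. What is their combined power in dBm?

Convert to linear, add, convert back:
P₁ = 3.98×10⁻¹⁴ W, P₂ = 5.01×10⁻¹⁵ W
P_tot = 4.48×10⁻¹⁴ W → 10 log₁₀(P_tot / 10⁻³) = −103.5 dBm

−103.5 dBm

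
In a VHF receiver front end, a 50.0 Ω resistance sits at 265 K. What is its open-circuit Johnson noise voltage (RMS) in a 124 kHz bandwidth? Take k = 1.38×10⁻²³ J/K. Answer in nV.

301 nV

V_n = √(4kTRB)
4kTRB = 4 × 1.38×10⁻²³ × 265 × 5.00×10¹ × 1.24×10⁵ = 9.07×10⁻¹⁴ V²
V_n = √(9.07×10⁻¹⁴) = 3.01×10⁻⁷ V = 301 nV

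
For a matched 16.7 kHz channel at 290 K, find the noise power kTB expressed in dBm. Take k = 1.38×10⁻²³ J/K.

−131.8 dBm

P_n = kTB = 1.38×10⁻²³ × 290 × 1.67×10⁴ = 6.68×10⁻¹⁷ W
In dBm: 10 log₁₀(6.68×10⁻¹⁷ / 10⁻³) = −131.8 dBm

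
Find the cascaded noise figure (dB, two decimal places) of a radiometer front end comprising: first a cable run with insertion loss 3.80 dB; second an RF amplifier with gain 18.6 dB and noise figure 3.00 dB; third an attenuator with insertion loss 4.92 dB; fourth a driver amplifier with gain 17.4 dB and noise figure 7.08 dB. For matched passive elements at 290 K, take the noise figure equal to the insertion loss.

Convert to linear (a loss of L dB is a gain of −L dB): F_i = 10^(NF_i/10), G_i = 10^(G_i,dB/10)
  Stage 1: F_1 = 10^(3.80/10) = 2.399, G_1 = 10^(−3.80/10) = 0.4169
  Stage 2: F_2 = 10^(3.00/10) = 1.995, G_2 = 10^(18.6/10) = 72.44
  Stage 3: F_3 = 10^(4.92/10) = 3.105, G_3 = 10^(−4.92/10) = 0.3221
  Stage 4: F_4 = 10^(7.08/10) = 5.105, G_4 = 10^(17.4/10) = 54.95
Friis cascade:
  F = 2.399 + (1.995 − 1)/0.4169 + (3.105 − 1)/30.20 + (5.105 − 1)/9.727 = 5.278
NF = 10 log₁₀(5.278) = 7.22 dB

7.22 dB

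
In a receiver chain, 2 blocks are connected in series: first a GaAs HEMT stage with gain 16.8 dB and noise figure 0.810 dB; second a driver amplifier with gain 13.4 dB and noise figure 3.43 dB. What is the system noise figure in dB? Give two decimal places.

0.90 dB

Convert to linear (a loss of L dB is a gain of −L dB): F_i = 10^(NF_i/10), G_i = 10^(G_i,dB/10)
  Stage 1: F_1 = 10^(0.810/10) = 1.205, G_1 = 10^(16.8/10) = 47.86
  Stage 2: F_2 = 10^(3.43/10) = 2.203, G_2 = 10^(13.4/10) = 21.88
Friis cascade:
  F = 1.205 + (2.203 − 1)/47.86 = 1.230
NF = 10 log₁₀(1.230) = 0.90 dB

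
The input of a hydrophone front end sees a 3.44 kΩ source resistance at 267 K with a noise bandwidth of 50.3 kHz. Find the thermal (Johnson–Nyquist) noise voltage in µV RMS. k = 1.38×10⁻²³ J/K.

V_n = √(4kTRB)
4kTRB = 4 × 1.38×10⁻²³ × 267 × 3.44×10³ × 5.03×10⁴ = 2.55×10⁻¹² V²
V_n = √(2.55×10⁻¹²) = 1.60×10⁻⁶ V = 1.60 µV

1.60 µV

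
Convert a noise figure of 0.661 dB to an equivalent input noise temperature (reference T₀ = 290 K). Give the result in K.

F = 10^(0.661/10) = 1.16439
T_e = (F − 1)·T₀ = (1.16439 − 1) × 290 = 47.7 K

47.7 K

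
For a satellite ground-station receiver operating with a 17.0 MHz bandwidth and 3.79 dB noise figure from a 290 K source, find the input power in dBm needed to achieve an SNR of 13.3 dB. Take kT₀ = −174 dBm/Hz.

Sensitivity = −174 + 10 log₁₀(B) + NF + SNR_min
= −174 + 72.3 + 3.79 + 13.3
= −84.61 dBm → −84.6 dBm

−84.6 dBm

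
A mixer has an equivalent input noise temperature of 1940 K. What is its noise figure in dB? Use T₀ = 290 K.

F = 1 + T_e/T₀ = 1 + 1940/290 = 7.68966
NF = 10 log₁₀(7.68966) = 8.86 dB

8.86 dB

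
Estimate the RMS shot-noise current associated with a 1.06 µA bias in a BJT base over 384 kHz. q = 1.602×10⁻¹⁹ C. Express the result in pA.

I_n = √(2qI·B)
2qI·B = 2 × 1.602×10⁻¹⁹ × 1.06×10⁻⁶ × 3.84×10⁵ = 1.30×10⁻¹⁹ A²
I_n = √(1.30×10⁻¹⁹) = 3.61×10⁻¹⁰ A = 361 pA

361 pA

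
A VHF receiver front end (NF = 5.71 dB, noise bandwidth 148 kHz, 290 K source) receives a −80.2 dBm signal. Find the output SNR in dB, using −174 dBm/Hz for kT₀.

Noise floor: N = −174 + 10 log₁₀(B) + NF
10 log₁₀(1.48×10⁵) = 51.7 dB
N = −174 + 51.7 + 5.71 = −116.59 dBm
SNR = P_sig − N = −80.2 − (−116.59) = 36.39 dB → 36.4 dB

36.4 dB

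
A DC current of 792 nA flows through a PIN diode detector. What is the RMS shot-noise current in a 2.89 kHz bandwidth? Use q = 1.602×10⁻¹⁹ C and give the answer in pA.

27.1 pA

I_n = √(2qI·B)
2qI·B = 2 × 1.602×10⁻¹⁹ × 7.92×10⁻⁷ × 2.89×10³ = 7.33×10⁻²² A²
I_n = √(7.33×10⁻²²) = 2.71×10⁻¹¹ A = 27.1 pA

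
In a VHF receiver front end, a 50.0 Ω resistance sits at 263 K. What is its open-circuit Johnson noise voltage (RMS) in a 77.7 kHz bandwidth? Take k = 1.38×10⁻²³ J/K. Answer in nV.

237 nV

V_n = √(4kTRB)
4kTRB = 4 × 1.38×10⁻²³ × 263 × 5.00×10¹ × 7.77×10⁴ = 5.64×10⁻¹⁴ V²
V_n = √(5.64×10⁻¹⁴) = 2.37×10⁻⁷ V = 237 nV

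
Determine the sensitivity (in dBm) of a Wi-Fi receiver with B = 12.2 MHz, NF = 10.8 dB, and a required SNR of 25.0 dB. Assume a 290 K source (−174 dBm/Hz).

Sensitivity = −174 + 10 log₁₀(B) + NF + SNR_min
= −174 + 70.86 + 10.8 + 25.0
= −67.34 dBm → −67.3 dBm

−67.3 dBm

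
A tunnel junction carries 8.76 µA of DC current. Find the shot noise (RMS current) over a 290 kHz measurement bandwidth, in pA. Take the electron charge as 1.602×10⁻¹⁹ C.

I_n = √(2qI·B)
2qI·B = 2 × 1.602×10⁻¹⁹ × 8.76×10⁻⁶ × 2.90×10⁵ = 8.14×10⁻¹⁹ A²
I_n = √(8.14×10⁻¹⁹) = 9.02×10⁻¹⁰ A = 902 pA

902 pA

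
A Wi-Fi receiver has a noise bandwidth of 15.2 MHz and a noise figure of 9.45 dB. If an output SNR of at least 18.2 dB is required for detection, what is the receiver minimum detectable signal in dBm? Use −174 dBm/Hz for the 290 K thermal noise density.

−74.5 dBm

Sensitivity = −174 + 10 log₁₀(B) + NF + SNR_min
= −174 + 71.82 + 9.45 + 18.2
= −74.53 dBm → −74.5 dBm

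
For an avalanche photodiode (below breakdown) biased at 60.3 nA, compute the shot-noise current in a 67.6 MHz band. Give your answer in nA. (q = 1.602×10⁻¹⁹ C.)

1.14 nA

I_n = √(2qI·B)
2qI·B = 2 × 1.602×10⁻¹⁹ × 6.03×10⁻⁸ × 6.76×10⁷ = 1.31×10⁻¹⁸ A²
I_n = √(1.31×10⁻¹⁸) = 1.14×10⁻⁹ A = 1.14 nA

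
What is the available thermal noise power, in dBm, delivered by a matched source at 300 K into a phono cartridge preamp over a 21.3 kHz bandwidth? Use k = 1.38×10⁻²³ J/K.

−130.5 dBm

P_n = kTB = 1.38×10⁻²³ × 300 × 2.13×10⁴ = 8.82×10⁻¹⁷ W
In dBm: 10 log₁₀(8.82×10⁻¹⁷ / 10⁻³) = −130.5 dBm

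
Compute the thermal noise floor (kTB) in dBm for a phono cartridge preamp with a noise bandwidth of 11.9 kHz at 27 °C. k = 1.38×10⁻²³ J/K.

T = 27 °C + 273.15 = 300.15 K
P_n = kTB = 1.38×10⁻²³ × 300.15 × 1.19×10⁴ = 4.93×10⁻¹⁷ W
In dBm: 10 log₁₀(4.93×10⁻¹⁷ / 10⁻³) = −133.1 dBm

−133.1 dBm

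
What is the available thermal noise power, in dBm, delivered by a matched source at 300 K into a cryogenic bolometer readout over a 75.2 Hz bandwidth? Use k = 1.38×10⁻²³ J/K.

−155.1 dBm

P_n = kTB = 1.38×10⁻²³ × 300 × 7.52×10¹ = 3.11×10⁻¹⁹ W
In dBm: 10 log₁₀(3.11×10⁻¹⁹ / 10⁻³) = −155.1 dBm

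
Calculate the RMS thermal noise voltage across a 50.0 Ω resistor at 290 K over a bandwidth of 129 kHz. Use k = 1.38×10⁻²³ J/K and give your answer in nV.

V_n = √(4kTRB)
4kTRB = 4 × 1.38×10⁻²³ × 290 × 5.00×10¹ × 1.29×10⁵ = 1.03×10⁻¹³ V²
V_n = √(1.03×10⁻¹³) = 3.21×10⁻⁷ V = 321 nV

321 nV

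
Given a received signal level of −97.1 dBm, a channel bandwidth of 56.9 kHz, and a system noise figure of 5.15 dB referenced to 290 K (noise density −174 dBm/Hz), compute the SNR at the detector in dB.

24.2 dB

Noise floor: N = −174 + 10 log₁₀(B) + NF
10 log₁₀(5.69×10⁴) = 47.55 dB
N = −174 + 47.55 + 5.15 = −121.30 dBm
SNR = P_sig − N = −97.1 − (−121.30) = 24.20 dB → 24.2 dB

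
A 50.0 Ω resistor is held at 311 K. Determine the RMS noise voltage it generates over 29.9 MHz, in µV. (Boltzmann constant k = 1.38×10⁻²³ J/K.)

5.07 µV

V_n = √(4kTRB)
4kTRB = 4 × 1.38×10⁻²³ × 311 × 5.00×10¹ × 2.99×10⁷ = 2.57×10⁻¹¹ V²
V_n = √(2.57×10⁻¹¹) = 5.07×10⁻⁶ V = 5.07 µV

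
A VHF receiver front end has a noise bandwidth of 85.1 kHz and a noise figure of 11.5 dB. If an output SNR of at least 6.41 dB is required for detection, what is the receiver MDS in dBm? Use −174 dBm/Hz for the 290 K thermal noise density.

−106.8 dBm

Sensitivity = −174 + 10 log₁₀(B) + NF + SNR_min
= −174 + 49.3 + 11.5 + 6.41
= −106.79 dBm → −106.8 dBm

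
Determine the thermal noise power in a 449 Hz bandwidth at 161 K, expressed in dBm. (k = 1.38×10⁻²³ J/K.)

−150.0 dBm

P_n = kTB = 1.38×10⁻²³ × 161 × 4.49×10² = 9.98×10⁻¹⁹ W
In dBm: 10 log₁₀(9.98×10⁻¹⁹ / 10⁻³) = −150.0 dBm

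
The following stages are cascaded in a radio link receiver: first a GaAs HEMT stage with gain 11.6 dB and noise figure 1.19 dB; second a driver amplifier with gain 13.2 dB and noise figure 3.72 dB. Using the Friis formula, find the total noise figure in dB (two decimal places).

Convert to linear (a loss of L dB is a gain of −L dB): F_i = 10^(NF_i/10), G_i = 10^(G_i,dB/10)
  Stage 1: F_1 = 10^(1.19/10) = 1.315, G_1 = 10^(11.6/10) = 14.45
  Stage 2: F_2 = 10^(3.72/10) = 2.355, G_2 = 10^(13.2/10) = 20.89
Friis cascade:
  F = 1.315 + (2.355 − 1)/14.45 = 1.409
NF = 10 log₁₀(1.409) = 1.49 dB

1.49 dB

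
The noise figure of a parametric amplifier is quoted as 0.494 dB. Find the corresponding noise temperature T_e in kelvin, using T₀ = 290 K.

F = 10^(0.494/10) = 1.12047
T_e = (F − 1)·T₀ = (1.12047 − 1) × 290 = 34.9 K

34.9 K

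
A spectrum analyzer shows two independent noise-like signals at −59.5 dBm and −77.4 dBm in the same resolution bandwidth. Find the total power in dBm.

Convert to linear, add, convert back:
P₁ = 1.12×10⁻⁹ W, P₂ = 1.82×10⁻¹¹ W
P_tot = 1.14×10⁻⁹ W → 10 log₁₀(P_tot / 10⁻³) = −59.4 dBm

−59.4 dBm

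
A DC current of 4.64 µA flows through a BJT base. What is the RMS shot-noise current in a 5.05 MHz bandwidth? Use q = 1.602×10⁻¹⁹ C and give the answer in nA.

2.74 nA

I_n = √(2qI·B)
2qI·B = 2 × 1.602×10⁻¹⁹ × 4.64×10⁻⁶ × 5.05×10⁶ = 7.51×10⁻¹⁸ A²
I_n = √(7.51×10⁻¹⁸) = 2.74×10⁻⁹ A = 2.74 nA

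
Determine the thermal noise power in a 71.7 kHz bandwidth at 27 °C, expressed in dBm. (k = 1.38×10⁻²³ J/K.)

T = 27 °C + 273.15 = 300.15 K
P_n = kTB = 1.38×10⁻²³ × 300.15 × 7.17×10⁴ = 2.97×10⁻¹⁶ W
In dBm: 10 log₁₀(2.97×10⁻¹⁶ / 10⁻³) = −125.3 dBm

−125.3 dBm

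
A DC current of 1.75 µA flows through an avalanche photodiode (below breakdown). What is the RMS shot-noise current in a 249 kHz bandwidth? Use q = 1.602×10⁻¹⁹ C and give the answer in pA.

374 pA

I_n = √(2qI·B)
2qI·B = 2 × 1.602×10⁻¹⁹ × 1.75×10⁻⁶ × 2.49×10⁵ = 1.40×10⁻¹⁹ A²
I_n = √(1.40×10⁻¹⁹) = 3.74×10⁻¹⁰ A = 374 pA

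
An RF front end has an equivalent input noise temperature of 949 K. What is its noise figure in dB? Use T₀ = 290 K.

F = 1 + T_e/T₀ = 1 + 949/290 = 4.27241
NF = 10 log₁₀(4.27241) = 6.31 dB

6.31 dB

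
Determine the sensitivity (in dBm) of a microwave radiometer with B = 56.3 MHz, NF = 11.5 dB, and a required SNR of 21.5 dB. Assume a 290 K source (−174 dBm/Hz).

Sensitivity = −174 + 10 log₁₀(B) + NF + SNR_min
= −174 + 77.51 + 11.5 + 21.5
= −63.49 dBm → −63.5 dBm

−63.5 dBm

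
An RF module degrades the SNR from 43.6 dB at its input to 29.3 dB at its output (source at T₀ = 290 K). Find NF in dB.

NF (dB) = SNR_in(dB) − SNR_out(dB) when the source is at T₀
NF = 43.6 − 29.3 = 14.3 dB

14.3 dB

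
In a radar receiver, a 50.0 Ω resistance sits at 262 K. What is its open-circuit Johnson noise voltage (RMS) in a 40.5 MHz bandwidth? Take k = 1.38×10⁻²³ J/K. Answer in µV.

5.41 µV

V_n = √(4kTRB)
4kTRB = 4 × 1.38×10⁻²³ × 262 × 5.00×10¹ × 4.05×10⁷ = 2.93×10⁻¹¹ V²
V_n = √(2.93×10⁻¹¹) = 5.41×10⁻⁶ V = 5.41 µV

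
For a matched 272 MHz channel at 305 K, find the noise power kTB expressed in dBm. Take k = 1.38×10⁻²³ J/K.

−89.4 dBm

P_n = kTB = 1.38×10⁻²³ × 305 × 2.72×10⁸ = 1.14×10⁻¹² W
In dBm: 10 log₁₀(1.14×10⁻¹² / 10⁻³) = −89.4 dBm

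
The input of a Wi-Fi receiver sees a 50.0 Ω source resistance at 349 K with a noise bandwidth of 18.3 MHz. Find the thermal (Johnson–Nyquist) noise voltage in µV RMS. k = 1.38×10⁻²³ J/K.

4.20 µV

V_n = √(4kTRB)
4kTRB = 4 × 1.38×10⁻²³ × 349 × 5.00×10¹ × 1.83×10⁷ = 1.76×10⁻¹¹ V²
V_n = √(1.76×10⁻¹¹) = 4.20×10⁻⁶ V = 4.20 µV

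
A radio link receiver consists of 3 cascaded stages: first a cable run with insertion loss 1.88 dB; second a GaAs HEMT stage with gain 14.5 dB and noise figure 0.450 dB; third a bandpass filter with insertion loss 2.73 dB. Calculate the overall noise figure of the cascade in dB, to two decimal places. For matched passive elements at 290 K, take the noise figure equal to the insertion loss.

Convert to linear (a loss of L dB is a gain of −L dB): F_i = 10^(NF_i/10), G_i = 10^(G_i,dB/10)
  Stage 1: F_1 = 10^(1.88/10) = 1.542, G_1 = 10^(−1.88/10) = 0.6486
  Stage 2: F_2 = 10^(0.450/10) = 1.109, G_2 = 10^(14.5/10) = 28.18
  Stage 3: F_3 = 10^(2.73/10) = 1.875, G_3 = 10^(−2.73/10) = 0.5333
Friis cascade:
  F = 1.542 + (1.109 − 1)/0.6486 + (1.875 − 1)/18.28 = 1.758
NF = 10 log₁₀(1.758) = 2.45 dB

2.45 dB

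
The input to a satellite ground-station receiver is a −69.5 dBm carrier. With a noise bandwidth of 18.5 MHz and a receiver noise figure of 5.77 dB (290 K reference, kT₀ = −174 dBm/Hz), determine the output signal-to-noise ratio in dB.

Noise floor: N = −174 + 10 log₁₀(B) + NF
10 log₁₀(1.85×10⁷) = 72.67 dB
N = −174 + 72.67 + 5.77 = −95.56 dBm
SNR = P_sig − N = −69.5 − (−95.56) = 26.06 dB → 26.1 dB

26.1 dB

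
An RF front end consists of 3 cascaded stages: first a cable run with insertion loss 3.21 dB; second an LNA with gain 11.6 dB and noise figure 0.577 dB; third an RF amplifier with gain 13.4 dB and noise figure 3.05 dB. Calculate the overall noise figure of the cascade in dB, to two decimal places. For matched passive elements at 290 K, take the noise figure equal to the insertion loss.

Convert to linear (a loss of L dB is a gain of −L dB): F_i = 10^(NF_i/10), G_i = 10^(G_i,dB/10)
  Stage 1: F_1 = 10^(3.21/10) = 2.094, G_1 = 10^(−3.21/10) = 0.4775
  Stage 2: F_2 = 10^(0.577/10) = 1.142, G_2 = 10^(11.6/10) = 14.45
  Stage 3: F_3 = 10^(3.05/10) = 2.018, G_3 = 10^(13.4/10) = 21.88
Friis cascade:
  F = 2.094 + (1.142 − 1)/0.4775 + (2.018 − 1)/6.902 = 2.539
NF = 10 log₁₀(2.539) = 4.05 dB

4.05 dB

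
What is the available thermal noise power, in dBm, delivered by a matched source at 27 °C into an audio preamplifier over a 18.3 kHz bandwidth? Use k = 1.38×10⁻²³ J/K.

−131.2 dBm

T = 27 °C + 273.15 = 300.15 K
P_n = kTB = 1.38×10⁻²³ × 300.15 × 1.83×10⁴ = 7.58×10⁻¹⁷ W
In dBm: 10 log₁₀(7.58×10⁻¹⁷ / 10⁻³) = −131.2 dBm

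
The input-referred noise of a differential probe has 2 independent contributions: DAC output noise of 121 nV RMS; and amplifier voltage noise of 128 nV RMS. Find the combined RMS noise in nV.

176 nV

Uncorrelated sources add in power (mean-square): V_tot = √(ΣV_i²)
V_tot = √[(1.21×10⁻⁷)² + (1.28×10⁻⁷)²] = 1.76×10⁻⁷ V = 176 nV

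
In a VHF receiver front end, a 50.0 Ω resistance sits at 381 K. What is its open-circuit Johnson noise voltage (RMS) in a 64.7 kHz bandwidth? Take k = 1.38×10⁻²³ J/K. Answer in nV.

V_n = √(4kTRB)
4kTRB = 4 × 1.38×10⁻²³ × 381 × 5.00×10¹ × 6.47×10⁴ = 6.80×10⁻¹⁴ V²
V_n = √(6.80×10⁻¹⁴) = 2.61×10⁻⁷ V = 261 nV

261 nV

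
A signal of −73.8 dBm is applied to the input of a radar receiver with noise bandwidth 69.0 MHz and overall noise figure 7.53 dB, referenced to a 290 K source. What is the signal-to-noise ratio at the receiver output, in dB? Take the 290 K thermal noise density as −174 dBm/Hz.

Noise floor: N = −174 + 10 log₁₀(B) + NF
10 log₁₀(6.90×10⁷) = 78.39 dB
N = −174 + 78.39 + 7.53 = −88.08 dBm
SNR = P_sig − N = −73.8 − (−88.08) = 14.28 dB → 14.3 dB

14.3 dB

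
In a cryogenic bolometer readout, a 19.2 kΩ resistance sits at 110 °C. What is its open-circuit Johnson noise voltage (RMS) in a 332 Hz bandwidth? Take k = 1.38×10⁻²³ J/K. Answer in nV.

367 nV

T = 110 °C + 273.15 = 383.15 K
V_n = √(4kTRB)
4kTRB = 4 × 1.38×10⁻²³ × 383.15 × 1.92×10⁴ × 3.32×10² = 1.35×10⁻¹³ V²
V_n = √(1.35×10⁻¹³) = 3.67×10⁻⁷ V = 367 nV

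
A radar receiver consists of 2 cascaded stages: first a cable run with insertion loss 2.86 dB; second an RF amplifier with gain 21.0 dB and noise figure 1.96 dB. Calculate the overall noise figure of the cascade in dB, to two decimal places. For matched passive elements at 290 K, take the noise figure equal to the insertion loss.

4.82 dB

Convert to linear (a loss of L dB is a gain of −L dB): F_i = 10^(NF_i/10), G_i = 10^(G_i,dB/10)
  Stage 1: F_1 = 10^(2.86/10) = 1.932, G_1 = 10^(−2.86/10) = 0.5176
  Stage 2: F_2 = 10^(1.96/10) = 1.570, G_2 = 10^(21.0/10) = 125.9
Friis cascade:
  F = 1.932 + (1.570 − 1)/0.5176 = 3.034
NF = 10 log₁₀(3.034) = 4.82 dB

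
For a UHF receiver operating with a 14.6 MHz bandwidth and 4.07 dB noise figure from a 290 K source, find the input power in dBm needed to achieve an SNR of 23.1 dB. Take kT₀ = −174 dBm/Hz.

Sensitivity = −174 + 10 log₁₀(B) + NF + SNR_min
= −174 + 71.64 + 4.07 + 23.1
= −75.19 dBm → −75.2 dBm

−75.2 dBm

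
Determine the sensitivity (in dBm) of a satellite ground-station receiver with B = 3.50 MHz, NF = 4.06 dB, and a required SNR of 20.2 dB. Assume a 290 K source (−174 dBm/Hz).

Sensitivity = −174 + 10 log₁₀(B) + NF + SNR_min
= −174 + 65.44 + 4.06 + 20.2
= −84.30 dBm → −84.3 dBm

−84.3 dBm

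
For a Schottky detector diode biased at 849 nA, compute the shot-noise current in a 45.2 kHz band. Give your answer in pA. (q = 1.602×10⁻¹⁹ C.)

I_n = √(2qI·B)
2qI·B = 2 × 1.602×10⁻¹⁹ × 8.49×10⁻⁷ × 4.52×10⁴ = 1.23×10⁻²⁰ A²
I_n = √(1.23×10⁻²⁰) = 1.11×10⁻¹⁰ A = 111 pA

111 pA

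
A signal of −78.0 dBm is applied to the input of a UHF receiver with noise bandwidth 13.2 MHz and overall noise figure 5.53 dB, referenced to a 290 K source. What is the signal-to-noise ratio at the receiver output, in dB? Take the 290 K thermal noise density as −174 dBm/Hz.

19.3 dB

Noise floor: N = −174 + 10 log₁₀(B) + NF
10 log₁₀(1.32×10⁷) = 71.21 dB
N = −174 + 71.21 + 5.53 = −97.26 dBm
SNR = P_sig − N = −78.0 − (−97.26) = 19.26 dB → 19.3 dB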